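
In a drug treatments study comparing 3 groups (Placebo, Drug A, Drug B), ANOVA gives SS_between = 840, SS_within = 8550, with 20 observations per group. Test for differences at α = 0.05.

df_between = 2, df_within = 57. F = MS_between/MS_within = 420.0/150.0 = 2.8. F_crit ≈ 3.159. Fail to reject H₀.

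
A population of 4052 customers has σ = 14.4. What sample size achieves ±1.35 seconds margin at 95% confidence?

Without FPC: n₀ = (1.96×14.4/1.35)² = 437.089. With FPC: n = n₀N/(n₀+N-1) = 394.6 → n = 395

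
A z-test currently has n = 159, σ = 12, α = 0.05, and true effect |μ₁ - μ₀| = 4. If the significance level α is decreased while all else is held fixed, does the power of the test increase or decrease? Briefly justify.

Power decreases: a smaller α raises the critical value, so less of the H₁ sampling distribution falls in the rejection region.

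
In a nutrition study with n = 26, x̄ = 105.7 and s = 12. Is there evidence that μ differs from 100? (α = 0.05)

t = (x̄ - μ₀)/(s/√n) = (105.7 - 100)/(12/√26) = 2.422. df = 25, critical t = ±2.06. Reject H₀.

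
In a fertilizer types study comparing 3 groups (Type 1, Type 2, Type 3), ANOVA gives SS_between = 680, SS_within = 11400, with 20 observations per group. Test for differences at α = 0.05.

df_between = 2, df_within = 57. F = MS_between/MS_within = 340.0/200.0 = 1.7. F_crit ≈ 3.159. Fail to reject H₀.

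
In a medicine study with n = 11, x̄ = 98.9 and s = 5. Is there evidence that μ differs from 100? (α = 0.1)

t = (x̄ - μ₀)/(s/√n) = (98.9 - 100)/(5/√11) = -0.73. df = 10, critical t = ±1.812. Fail to reject H₀.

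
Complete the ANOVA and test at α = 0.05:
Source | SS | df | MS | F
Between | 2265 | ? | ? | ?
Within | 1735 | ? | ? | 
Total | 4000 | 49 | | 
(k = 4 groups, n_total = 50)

df_between = 3, df_within = 46. MS_between = 755.0, MS_within = 37.72. F = 20.017, F_crit ≈ 2.807. Reject H₀.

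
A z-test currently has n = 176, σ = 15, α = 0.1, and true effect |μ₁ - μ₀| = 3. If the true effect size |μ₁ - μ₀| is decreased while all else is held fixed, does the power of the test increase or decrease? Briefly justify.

Power decreases: a smaller true effect decreases the non-centrality λ = |μ₁ - μ₀|/(σ/√n).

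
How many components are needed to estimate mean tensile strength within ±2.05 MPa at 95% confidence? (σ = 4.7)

n = (z*σ/E)² = (1.96×4.7/2.05)² = 20.2 → n = 21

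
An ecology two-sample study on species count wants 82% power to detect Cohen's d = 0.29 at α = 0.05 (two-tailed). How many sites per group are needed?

z_{α/2} = 1.96, z_β = Φ⁻¹(0.82) = 0.915. For small effect (d = 0.29): n per group = 2(z_{α/2} + z_β)²/d² = 2(1.96 + 0.915)²/0.29² = 196.6 → 197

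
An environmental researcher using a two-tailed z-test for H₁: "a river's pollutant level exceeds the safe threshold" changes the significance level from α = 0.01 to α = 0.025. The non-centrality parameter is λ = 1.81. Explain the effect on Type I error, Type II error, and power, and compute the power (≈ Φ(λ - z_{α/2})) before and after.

Increasing α from 0.01 to 0.025:
• Type I error rate increases (α is the Type I rate by definition).
• Critical value moves from z_{α/2} = 2.576 to 2.241, so power = Φ(λ - z_{α/2}) goes from Φ(1.81 - 2.576) = 0.222 to Φ(1.81 - 2.241) = 0.333.
• Type II error rate β = 1 - power therefore decreases (0.778 → 0.667).
Appropriate when false negatives are costly — here, allowing unsafe pollution to continue.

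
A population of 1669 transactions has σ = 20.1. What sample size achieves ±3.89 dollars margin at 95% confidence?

Without FPC: n₀ = (1.96×20.1/3.89)² = 102.566. With FPC: n = n₀N/(n₀+N-1) = 96.7 → n = 97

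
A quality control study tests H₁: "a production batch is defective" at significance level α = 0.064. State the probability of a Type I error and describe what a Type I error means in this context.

P(Type I error) = α = 0.064. A Type I error is rejecting H₀ when H₀ is actually true (false positive) — here, concluding that a production batch is defective when in fact this is not the case. Consequence: scrapping a good batch — wasted material and cost for no reason.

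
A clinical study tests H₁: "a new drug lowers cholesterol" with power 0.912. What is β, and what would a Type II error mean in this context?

β = 1 - power = 1 - 0.912 = 0.088. A Type II error is failing to reject H₀ when H₀ is false (false negative) — here, failing to conclude that a new drug lowers cholesterol when in fact it is true. Consequence: shelving an effective drug — patients miss out on a treatment that would have helped.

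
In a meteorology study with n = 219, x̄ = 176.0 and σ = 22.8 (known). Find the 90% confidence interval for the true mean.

CI = x̄ ± z*(σ/√n) = 176.0 ± 1.645(22.8/√219) = 176.0 ± 2.53 = (173.47, 178.53)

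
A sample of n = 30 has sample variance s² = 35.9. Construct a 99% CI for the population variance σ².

df = 29. χ²_{0.005} = 52.336, χ²_{0.995} = 13.121. CI for σ² = ((n-1)s²/χ²_{α/2}, (n-1)s²/χ²_{1-α/2}) = (29·35.9/52.336, 29·35.9/13.121) = (19.89, 79.35)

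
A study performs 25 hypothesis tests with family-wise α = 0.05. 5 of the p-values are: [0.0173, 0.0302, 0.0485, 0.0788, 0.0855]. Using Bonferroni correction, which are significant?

Bonferroni α = 0.05/25 = 0.002. None of the given p-values are significant.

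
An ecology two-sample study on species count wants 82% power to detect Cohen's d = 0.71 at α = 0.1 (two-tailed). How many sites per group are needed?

z_{α/2} = 1.645, z_β = Φ⁻¹(0.82) = 0.915. For medium effect (d = 0.71): n per group = 2(z_{α/2} + z_β)²/d² = 2(1.645 + 0.915)²/0.71² = 26.001 → 27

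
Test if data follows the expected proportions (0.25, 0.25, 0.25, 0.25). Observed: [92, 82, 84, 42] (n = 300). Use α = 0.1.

Expected: [75.0, 75.0, 75.0, 75.0]. χ² = 20.107. df = 3, critical = 6.251. Reject H₀.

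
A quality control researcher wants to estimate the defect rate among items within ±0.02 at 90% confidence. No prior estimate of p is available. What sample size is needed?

Conservative approach: use p = 0.5 (maximizes p(1-p) = 0.25). n = z²(0.25)/E² = 1.645²×0.25/0.02² = 1691.3 → n = 1692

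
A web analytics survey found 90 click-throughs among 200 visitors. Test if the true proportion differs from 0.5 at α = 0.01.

p̂ = 0.45, p₀ = 0.5. z = (p̂ - p₀)/√(p₀(1-p₀)/n) = -1.414. Critical: ±2.576. Fail to reject H₀.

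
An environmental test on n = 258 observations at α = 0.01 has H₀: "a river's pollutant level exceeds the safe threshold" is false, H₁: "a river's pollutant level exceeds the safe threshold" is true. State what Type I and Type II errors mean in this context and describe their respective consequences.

Type I (false positive): concluding that a river's pollutant level exceeds the safe threshold when it is not — shutting down a compliant factory unnecessarily. Type II (false negative): failing to conclude that a river's pollutant level exceeds the safe threshold when it is — allowing unsafe pollution to continue. Which is costlier depends on domain priorities and is a judgement call rather than a statistical fact.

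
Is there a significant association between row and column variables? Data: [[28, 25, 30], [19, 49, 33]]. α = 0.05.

χ² = 7.965. df = 2, critical = 5.991. Reject H₀. Variables are dependent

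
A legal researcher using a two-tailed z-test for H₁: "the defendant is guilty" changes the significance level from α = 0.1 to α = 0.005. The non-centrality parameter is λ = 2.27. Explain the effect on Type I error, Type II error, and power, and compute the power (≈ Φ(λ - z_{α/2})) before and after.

Decreasing α from 0.1 to 0.005:
• Type I error rate decreases (α is the Type I rate by definition).
• Critical value moves from z_{α/2} = 1.645 to 2.807, so power = Φ(λ - z_{α/2}) goes from Φ(2.27 - 1.645) = 0.734 to Φ(2.27 - 2.807) = 0.296.
• Type II error rate β = 1 - power therefore increases (0.266 → 0.704).
Appropriate when false positives are costly — here, convicting an innocent person.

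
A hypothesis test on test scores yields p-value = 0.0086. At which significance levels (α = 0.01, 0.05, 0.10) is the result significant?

p = 0.0086. Significant at: α = 0.01, 0.05, 0.1.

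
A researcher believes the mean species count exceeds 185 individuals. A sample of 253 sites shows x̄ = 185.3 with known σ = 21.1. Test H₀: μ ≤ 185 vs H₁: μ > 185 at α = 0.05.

z = 0.226. Critical value: 1.645. Fail to reject H₀.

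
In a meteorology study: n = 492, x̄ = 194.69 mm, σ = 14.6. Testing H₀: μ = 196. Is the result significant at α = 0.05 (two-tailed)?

z = (194.69 - 196)/(14.6/√492) = -1.99. Since |z| > 1.96, significant at α = 0.05.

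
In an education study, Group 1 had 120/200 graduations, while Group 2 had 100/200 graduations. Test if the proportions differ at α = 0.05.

p̂₁ = 0.6, p̂₂ = 0.5, pooled p̂ = 0.55. z = 2.01. Critical: ±1.96. Reject H₀.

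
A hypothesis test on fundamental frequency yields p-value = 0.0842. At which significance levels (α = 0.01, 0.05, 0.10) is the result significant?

p = 0.0842. Significant at: α = 0.1.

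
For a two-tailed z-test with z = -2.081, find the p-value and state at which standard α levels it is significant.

p = 2·P(Z > |-2.081|) = 2·(1 - Φ(2.081)) ≈ 0.0374. Significant at α = 0.1; Significant at α = 0.05.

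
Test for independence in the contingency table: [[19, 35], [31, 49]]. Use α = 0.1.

χ² = 0.175. df = 1, critical = 2.706. Fail to reject H₀. No evidence of dependence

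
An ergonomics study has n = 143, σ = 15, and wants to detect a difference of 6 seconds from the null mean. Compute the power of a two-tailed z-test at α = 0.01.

SE = σ/√n = 15/√143 = 1.254. Non-centrality λ = d/SE = 6/1.254 = 4.783. Power ≈ Φ(λ - z_{α/2}) = Φ(4.783 - 2.576) = Φ(2.207) = 0.986.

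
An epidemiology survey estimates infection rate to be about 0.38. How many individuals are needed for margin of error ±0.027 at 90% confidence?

n = z²p(1-p)/E² = 1.645²×0.38×0.62/0.027² = 874.5 → n = 875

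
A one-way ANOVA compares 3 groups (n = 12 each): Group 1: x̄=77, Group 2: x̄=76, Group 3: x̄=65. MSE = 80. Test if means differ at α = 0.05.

Grand mean = 72.67. SS_between = 1064.0, MS_between = 532.0. F = 6.65, F_crit ≈ 3.285. Reject H₀.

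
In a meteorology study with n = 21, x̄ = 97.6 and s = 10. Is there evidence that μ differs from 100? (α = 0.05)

t = (x̄ - μ₀)/(s/√n) = (97.6 - 100)/(10/√21) = -1.1. df = 20, critical t = ±2.086. Fail to reject H₀.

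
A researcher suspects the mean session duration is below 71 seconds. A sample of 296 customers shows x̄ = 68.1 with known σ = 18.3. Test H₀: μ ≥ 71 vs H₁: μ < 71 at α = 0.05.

z = -2.726. Critical value: -1.645. Reject H₀.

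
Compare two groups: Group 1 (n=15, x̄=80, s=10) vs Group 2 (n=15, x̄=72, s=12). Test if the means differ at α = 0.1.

Pooled sp = 11.05. t = 1.984, df = 28. Critical t = ±1.701. Reject H₀.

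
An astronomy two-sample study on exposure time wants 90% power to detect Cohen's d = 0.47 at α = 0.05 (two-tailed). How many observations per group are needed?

z_{α/2} = 1.96, z_β = Φ⁻¹(0.9) = 1.282. For small effect (d = 0.47): n per group = 2(z_{α/2} + z_β)²/d² = 2(1.96 + 1.282)²/0.47² = 95.2 → 96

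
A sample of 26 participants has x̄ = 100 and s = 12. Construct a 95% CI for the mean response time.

CI = x̄ ± t*(s/√n) = 100 ± 2.06(12/√26) = (95.15, 104.85)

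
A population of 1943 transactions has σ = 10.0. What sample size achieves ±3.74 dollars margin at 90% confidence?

Without FPC: n₀ = (1.645×10.0/3.74)² = 19.346. With FPC: n = n₀N/(n₀+N-1) = 19.2 → n = 20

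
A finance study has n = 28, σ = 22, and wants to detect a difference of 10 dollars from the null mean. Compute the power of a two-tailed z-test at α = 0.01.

SE = σ/√n = 22/√28 = 4.158. Non-centrality λ = d/SE = 10/4.158 = 2.405. Power ≈ Φ(λ - z_{α/2}) = Φ(2.405 - 2.576) = Φ(-0.171) = 0.432.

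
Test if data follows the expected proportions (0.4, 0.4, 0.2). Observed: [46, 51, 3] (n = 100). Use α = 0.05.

Expected: [40.0, 40.0, 20.0]. χ² = 18.375. df = 2, critical = 5.991. Reject H₀.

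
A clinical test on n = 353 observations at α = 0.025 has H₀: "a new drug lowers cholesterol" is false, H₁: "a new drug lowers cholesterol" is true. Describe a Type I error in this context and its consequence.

Type I error: rejecting H₀ when it is true — concluding that a new drug lowers cholesterol when in fact it is not. Consequence: approving an ineffective drug — patients take a useless medication and may skip effective alternatives.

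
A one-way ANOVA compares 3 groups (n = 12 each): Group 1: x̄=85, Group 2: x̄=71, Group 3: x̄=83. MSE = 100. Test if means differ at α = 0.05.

Grand mean = 79.67. SS_between = 1376.0, MS_between = 688.0. F = 6.88, F_crit ≈ 3.285. Reject H₀.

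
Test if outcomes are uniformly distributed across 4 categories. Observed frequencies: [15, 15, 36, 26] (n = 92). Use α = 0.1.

Expected = 23 each. χ² = Σ(O-E)²/E = 13.304. df = 3, critical value = 6.251. Reject H₀.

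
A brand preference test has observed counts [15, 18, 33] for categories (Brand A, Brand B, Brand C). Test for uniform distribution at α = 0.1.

Expected = 22 each. χ² = Σ(O-E)²/E = 8.455. df = 2, critical value = 4.605. Reject H₀.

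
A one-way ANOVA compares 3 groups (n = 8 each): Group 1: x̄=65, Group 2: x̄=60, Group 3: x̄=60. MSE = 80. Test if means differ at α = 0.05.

Grand mean = 61.67. SS_between = 133.33, MS_between = 66.67. F = 0.833, F_crit ≈ 3.467. Fail to reject H₀.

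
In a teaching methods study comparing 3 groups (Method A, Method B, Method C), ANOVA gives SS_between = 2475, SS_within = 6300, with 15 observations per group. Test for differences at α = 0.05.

df_between = 2, df_within = 42. F = MS_between/MS_within = 1237.5/150.0 = 8.25. F_crit ≈ 3.22. Reject H₀. At least one mean differs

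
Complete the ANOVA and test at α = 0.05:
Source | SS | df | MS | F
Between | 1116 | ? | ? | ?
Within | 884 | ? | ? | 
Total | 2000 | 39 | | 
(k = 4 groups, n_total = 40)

df_between = 3, df_within = 36. MS_between = 372.0, MS_within = 24.56. F = 15.149, F_crit ≈ 2.866. Reject H₀.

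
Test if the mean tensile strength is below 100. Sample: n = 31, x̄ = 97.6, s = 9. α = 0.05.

t = (97.6 - 100)/(9/√31) = -1.485, df = 30. Critical t = -1.697. Fail to reject H₀.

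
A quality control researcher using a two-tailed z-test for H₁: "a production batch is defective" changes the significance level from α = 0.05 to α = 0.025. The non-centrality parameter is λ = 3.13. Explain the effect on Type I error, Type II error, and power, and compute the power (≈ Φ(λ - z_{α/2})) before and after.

Decreasing α from 0.05 to 0.025:
• Type I error rate decreases (α is the Type I rate by definition).
• Critical value moves from z_{α/2} = 1.96 to 2.241, so power = Φ(λ - z_{α/2}) goes from Φ(3.13 - 1.96) = 0.879 to Φ(3.13 - 2.241) = 0.813.
• Type II error rate β = 1 - power therefore increases (0.121 → 0.187).
Appropriate when false positives are costly — here, scrapping a good batch — wasted material and cost for no reason.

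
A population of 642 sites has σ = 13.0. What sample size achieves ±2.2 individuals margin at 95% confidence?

Without FPC: n₀ = (1.96×13.0/2.2)² = 134.139. With FPC: n = n₀N/(n₀+N-1) = 111.1 → n = 112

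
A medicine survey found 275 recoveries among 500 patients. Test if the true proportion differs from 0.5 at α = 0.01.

p̂ = 0.55, p₀ = 0.5. z = (p̂ - p₀)/√(p₀(1-p₀)/n) = 2.236. Critical: ±2.576. Fail to reject H₀.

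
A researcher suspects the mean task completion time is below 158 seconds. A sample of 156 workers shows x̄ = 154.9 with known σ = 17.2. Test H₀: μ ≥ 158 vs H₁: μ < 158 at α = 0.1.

z = -2.251. Critical value: -1.28. Reject H₀.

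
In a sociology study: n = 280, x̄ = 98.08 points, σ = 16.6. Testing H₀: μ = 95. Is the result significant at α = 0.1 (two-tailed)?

z = (98.08 - 95)/(16.6/√280) = 3.105. Since |z| > 1.645, significant at α = 0.1.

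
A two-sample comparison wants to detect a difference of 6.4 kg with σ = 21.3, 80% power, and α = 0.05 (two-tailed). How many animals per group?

n per group = 2(z_α/2 + z_β)²σ²/d² = 2×(1.96 + 0.84)²×21.3²/6.4² = 173.7 → n = 174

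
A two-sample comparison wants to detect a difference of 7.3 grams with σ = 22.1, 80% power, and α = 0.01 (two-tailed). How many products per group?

n per group = 2(z_α/2 + z_β)²σ²/d² = 2×(2.576 + 0.84)²×22.1²/7.3² = 213.9 → n = 214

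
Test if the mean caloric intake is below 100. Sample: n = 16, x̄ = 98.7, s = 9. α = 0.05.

t = (98.7 - 100)/(9/√16) = -0.578, df = 15. Critical t = -1.753. Fail to reject H₀.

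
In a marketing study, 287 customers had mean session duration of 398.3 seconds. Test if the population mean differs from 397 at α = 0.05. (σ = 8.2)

z = (x̄ - μ₀)/(σ/√n) = (398.3 - 397)/(8.2/√287) = 2.686. Critical value: ±1.96. Since |2.686| > 1.96, Reject H₀.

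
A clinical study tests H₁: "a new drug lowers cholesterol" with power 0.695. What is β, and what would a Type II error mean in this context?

β = 1 - power = 1 - 0.695 = 0.305. A Type II error is failing to reject H₀ when H₀ is false (false negative) — here, failing to conclude that a new drug lowers cholesterol when in fact it is true. Consequence: shelving an effective drug — patients miss out on a treatment that would have helped.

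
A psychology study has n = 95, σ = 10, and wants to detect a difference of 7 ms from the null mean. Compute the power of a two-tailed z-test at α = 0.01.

SE = σ/√n = 10/√95 = 1.026. Non-centrality λ = d/SE = 7/1.026 = 6.823. Power ≈ Φ(λ - z_{α/2}) = Φ(6.823 - 2.576) = Φ(4.247) = 1.0.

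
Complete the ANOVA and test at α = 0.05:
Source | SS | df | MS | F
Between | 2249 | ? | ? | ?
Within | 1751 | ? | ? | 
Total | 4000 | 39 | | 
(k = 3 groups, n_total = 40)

df_between = 2, df_within = 37. MS_between = 1124.5, MS_within = 47.32. F = 23.762, F_crit ≈ 3.252. Reject H₀.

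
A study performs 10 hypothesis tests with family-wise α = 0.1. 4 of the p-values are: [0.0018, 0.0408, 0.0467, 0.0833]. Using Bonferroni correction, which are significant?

Bonferroni α = 0.1/10 = 0.01. Significant p-values: [0.0018]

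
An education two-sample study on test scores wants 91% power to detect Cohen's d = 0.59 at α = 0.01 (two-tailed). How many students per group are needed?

z_{α/2} = 2.576, z_β = Φ⁻¹(0.91) = 1.341. For medium effect (d = 0.59): n per group = 2(z_{α/2} + z_β)²/d² = 2(2.576 + 1.341)²/0.59² = 88.2 → 89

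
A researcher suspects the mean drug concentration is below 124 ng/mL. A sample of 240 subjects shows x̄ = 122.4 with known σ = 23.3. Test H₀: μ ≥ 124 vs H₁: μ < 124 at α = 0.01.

z = -1.064. Critical value: -2.33. Fail to reject H₀.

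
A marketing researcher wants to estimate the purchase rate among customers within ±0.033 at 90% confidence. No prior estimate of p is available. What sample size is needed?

Conservative approach: use p = 0.5 (maximizes p(1-p) = 0.25). n = z²(0.25)/E² = 1.645²×0.25/0.033² = 621.2 → n = 622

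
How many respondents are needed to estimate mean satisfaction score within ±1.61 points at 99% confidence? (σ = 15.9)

n = (z*σ/E)² = (2.576×15.9/1.61)² = 647.2 → n = 648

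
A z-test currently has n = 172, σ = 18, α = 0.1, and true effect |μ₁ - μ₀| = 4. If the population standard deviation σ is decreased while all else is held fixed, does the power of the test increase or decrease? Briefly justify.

Power increases: a smaller σ shrinks the standard error σ/√n, moving the sampling distribution under H₁ further from the critical value.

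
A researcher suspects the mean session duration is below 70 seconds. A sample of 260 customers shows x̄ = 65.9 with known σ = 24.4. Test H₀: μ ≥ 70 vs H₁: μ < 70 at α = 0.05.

z = -2.709. Critical value: -1.645. Reject H₀.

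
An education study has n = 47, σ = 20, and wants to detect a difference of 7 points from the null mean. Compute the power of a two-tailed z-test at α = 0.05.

SE = σ/√n = 20/√47 = 2.917. Non-centrality λ = d/SE = 7/2.917 = 2.399. Power ≈ Φ(λ - z_{α/2}) = Φ(2.399 - 1.96) = Φ(0.439) = 0.67.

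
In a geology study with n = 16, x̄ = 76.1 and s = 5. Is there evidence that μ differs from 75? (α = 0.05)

t = (x̄ - μ₀)/(s/√n) = (76.1 - 75)/(5/√16) = 0.88. df = 15, critical t = ±2.131. Fail to reject H₀.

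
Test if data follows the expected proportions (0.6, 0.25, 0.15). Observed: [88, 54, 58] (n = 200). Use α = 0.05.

Expected: [120.0, 50.0, 30.0]. χ² = 34.987. df = 2, critical = 5.991. Reject H₀.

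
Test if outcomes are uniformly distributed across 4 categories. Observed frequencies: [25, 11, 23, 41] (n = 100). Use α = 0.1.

Expected = 25 each. χ² = Σ(O-E)²/E = 18.24. df = 3, critical value = 6.251. Reject H₀.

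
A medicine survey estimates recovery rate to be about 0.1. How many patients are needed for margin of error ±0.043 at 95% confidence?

n = z²p(1-p)/E² = 1.96²×0.1×0.9/0.043² = 187.0 → n = 187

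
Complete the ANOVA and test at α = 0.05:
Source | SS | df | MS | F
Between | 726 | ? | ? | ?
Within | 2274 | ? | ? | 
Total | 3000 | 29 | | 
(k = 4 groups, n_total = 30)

df_between = 3, df_within = 26. MS_between = 242.0, MS_within = 87.46. F = 2.767, F_crit ≈ 2.975. Fail to reject H₀.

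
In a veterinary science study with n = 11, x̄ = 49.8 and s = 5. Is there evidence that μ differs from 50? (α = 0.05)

t = (x̄ - μ₀)/(s/√n) = (49.8 - 50)/(5/√11) = -0.133. df = 10, critical t = ±2.228. Fail to reject H₀.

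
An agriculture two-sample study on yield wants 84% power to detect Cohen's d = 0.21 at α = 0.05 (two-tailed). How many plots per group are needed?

z_{α/2} = 1.96, z_β = Φ⁻¹(0.84) = 0.994. For small effect (d = 0.21): n per group = 2(z_{α/2} + z_β)²/d² = 2(1.96 + 0.994)²/0.21² = 395.7 → 396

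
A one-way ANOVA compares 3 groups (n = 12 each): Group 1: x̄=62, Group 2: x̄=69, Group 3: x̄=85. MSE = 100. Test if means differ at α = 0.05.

Grand mean = 72.0. SS_between = 3336.0, MS_between = 1668.0. F = 16.68, F_crit ≈ 3.285. Reject H₀.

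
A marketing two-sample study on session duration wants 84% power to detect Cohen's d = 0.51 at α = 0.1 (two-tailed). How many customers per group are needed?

z_{α/2} = 1.645, z_β = Φ⁻¹(0.84) = 0.994. For medium effect (d = 0.51): n per group = 2(z_{α/2} + z_β)²/d² = 2(1.645 + 0.994)²/0.51² = 53.6 → 54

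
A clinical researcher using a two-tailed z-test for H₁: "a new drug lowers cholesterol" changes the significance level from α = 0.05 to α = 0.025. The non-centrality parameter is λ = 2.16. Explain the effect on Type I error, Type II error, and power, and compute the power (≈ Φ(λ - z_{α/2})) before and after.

Decreasing α from 0.05 to 0.025:
• Type I error rate decreases (α is the Type I rate by definition).
• Critical value moves from z_{α/2} = 1.96 to 2.241, so power = Φ(λ - z_{α/2}) goes from Φ(2.16 - 1.96) = 0.579 to Φ(2.16 - 2.241) = 0.468.
• Type II error rate β = 1 - power therefore increases (0.421 → 0.532).
Appropriate when false positives are costly — here, approving an ineffective drug — patients take a useless medication and may skip effective alternatives.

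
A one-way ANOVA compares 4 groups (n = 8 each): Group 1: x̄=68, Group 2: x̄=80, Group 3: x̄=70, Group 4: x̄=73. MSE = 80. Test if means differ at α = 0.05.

Grand mean = 72.75. SS_between = 662.0, MS_between = 220.67. F = 2.758, F_crit ≈ 2.947. Fail to reject H₀.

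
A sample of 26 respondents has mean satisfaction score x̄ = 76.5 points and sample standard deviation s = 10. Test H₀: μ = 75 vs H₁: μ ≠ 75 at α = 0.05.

t = (x̄ - μ₀)/(s/√n) = (76.5 - 75)/(10/√26) = 0.765. df = 25, critical t = ±2.06. Fail to reject H₀.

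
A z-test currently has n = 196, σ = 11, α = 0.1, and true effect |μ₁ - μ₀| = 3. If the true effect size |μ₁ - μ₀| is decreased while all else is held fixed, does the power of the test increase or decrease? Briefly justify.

Power decreases: a smaller true effect decreases the non-centrality λ = |μ₁ - μ₀|/(σ/√n).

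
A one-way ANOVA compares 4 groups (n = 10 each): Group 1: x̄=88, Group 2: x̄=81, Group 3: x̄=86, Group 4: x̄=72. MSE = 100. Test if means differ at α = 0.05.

Grand mean = 81.75. SS_between = 1527.5, MS_between = 509.17. F = 5.092, F_crit ≈ 2.866. Reject H₀.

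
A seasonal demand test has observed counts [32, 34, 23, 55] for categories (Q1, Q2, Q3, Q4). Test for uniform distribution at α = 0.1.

Expected = 36 each. χ² = Σ(O-E)²/E = 15.278. df = 3, critical value = 6.251. Reject H₀.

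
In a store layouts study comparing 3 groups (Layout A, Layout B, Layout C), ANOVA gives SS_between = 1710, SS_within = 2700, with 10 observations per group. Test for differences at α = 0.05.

df_between = 2, df_within = 27. F = MS_between/MS_within = 855.0/100.0 = 8.55. F_crit ≈ 3.354. Reject H₀. At least one mean differs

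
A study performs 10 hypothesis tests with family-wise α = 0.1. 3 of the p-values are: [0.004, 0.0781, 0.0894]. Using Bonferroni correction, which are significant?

Bonferroni α = 0.1/10 = 0.01. Significant p-values: [0.004]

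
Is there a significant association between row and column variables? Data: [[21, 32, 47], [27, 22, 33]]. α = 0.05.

χ² = 3.304. df = 2, critical = 5.991. Fail to reject H₀. No evidence of dependence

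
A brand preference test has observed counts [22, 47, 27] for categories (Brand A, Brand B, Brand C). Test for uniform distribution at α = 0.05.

Expected = 32 each. χ² = Σ(O-E)²/E = 10.938. df = 2, critical value = 5.991. Reject H₀.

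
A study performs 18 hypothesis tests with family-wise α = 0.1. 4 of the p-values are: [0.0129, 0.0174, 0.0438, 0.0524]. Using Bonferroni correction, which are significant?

Bonferroni α = 0.1/18 = 0.00556. None of the given p-values are significant.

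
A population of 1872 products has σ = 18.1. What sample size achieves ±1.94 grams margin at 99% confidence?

Without FPC: n₀ = (2.576×18.1/1.94)² = 577.624. With FPC: n = n₀N/(n₀+N-1) = 441.6 → n = 442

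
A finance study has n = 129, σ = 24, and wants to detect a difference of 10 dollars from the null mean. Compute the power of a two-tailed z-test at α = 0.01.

SE = σ/√n = 24/√129 = 2.113. Non-centrality λ = d/SE = 10/2.113 = 4.732. Power ≈ Φ(λ - z_{α/2}) = Φ(4.732 - 2.576) = Φ(2.156) = 0.984.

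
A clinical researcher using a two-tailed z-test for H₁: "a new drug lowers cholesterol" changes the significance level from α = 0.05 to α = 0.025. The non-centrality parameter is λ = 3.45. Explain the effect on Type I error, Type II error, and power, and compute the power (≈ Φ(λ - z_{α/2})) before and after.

Decreasing α from 0.05 to 0.025:
• Type I error rate decreases (α is the Type I rate by definition).
• Critical value moves from z_{α/2} = 1.96 to 2.241, so power = Φ(λ - z_{α/2}) goes from Φ(3.45 - 1.96) = 0.932 to Φ(3.45 - 2.241) = 0.887.
• Type II error rate β = 1 - power therefore increases (0.068 → 0.113).
Appropriate when false positives are costly — here, approving an ineffective drug — patients take a useless medication and may skip effective alternatives.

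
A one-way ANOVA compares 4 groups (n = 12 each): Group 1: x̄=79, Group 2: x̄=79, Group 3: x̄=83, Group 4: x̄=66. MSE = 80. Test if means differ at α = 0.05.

Grand mean = 76.75. SS_between = 1977.0, MS_between = 659.0. F = 8.238, F_crit ≈ 2.816. Reject H₀.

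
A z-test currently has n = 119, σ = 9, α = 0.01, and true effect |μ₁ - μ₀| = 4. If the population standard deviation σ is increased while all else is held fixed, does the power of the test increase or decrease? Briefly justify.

Power decreases: a larger σ inflates the standard error σ/√n, pulling the sampling distribution under H₁ back toward the critical value.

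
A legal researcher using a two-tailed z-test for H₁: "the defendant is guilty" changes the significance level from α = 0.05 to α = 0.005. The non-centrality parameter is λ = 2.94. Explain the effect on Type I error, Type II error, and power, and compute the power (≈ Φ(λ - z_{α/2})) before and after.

Decreasing α from 0.05 to 0.005:
• Type I error rate decreases (α is the Type I rate by definition).
• Critical value moves from z_{α/2} = 1.96 to 2.807, so power = Φ(λ - z_{α/2}) goes from Φ(2.94 - 1.96) = 0.836 to Φ(2.94 - 2.807) = 0.553.
• Type II error rate β = 1 - power therefore increases (0.164 → 0.447).
Appropriate when false positives are costly — here, convicting an innocent person.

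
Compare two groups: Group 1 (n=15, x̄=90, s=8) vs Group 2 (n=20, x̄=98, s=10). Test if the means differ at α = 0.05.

Pooled sp = 9.2. t = -2.545, df = 33. Critical t = ±2.035. Reject H₀.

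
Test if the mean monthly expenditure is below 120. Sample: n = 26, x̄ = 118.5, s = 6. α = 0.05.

t = (118.5 - 120)/(6/√26) = -1.275, df = 25. Critical t = -1.708. Fail to reject H₀.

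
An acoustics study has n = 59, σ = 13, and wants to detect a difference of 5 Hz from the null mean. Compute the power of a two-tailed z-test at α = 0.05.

SE = σ/√n = 13/√59 = 1.692. Non-centrality λ = d/SE = 5/1.692 = 2.954. Power ≈ Φ(λ - z_{α/2}) = Φ(2.954 - 1.96) = Φ(0.994) = 0.84.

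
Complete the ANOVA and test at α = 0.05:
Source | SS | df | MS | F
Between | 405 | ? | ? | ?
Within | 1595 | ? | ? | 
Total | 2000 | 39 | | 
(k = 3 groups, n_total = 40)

df_between = 2, df_within = 37. MS_between = 202.5, MS_within = 43.11. F = 4.697, F_crit ≈ 3.252. Reject H₀.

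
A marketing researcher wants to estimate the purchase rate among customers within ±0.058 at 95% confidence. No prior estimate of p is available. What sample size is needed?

Conservative approach: use p = 0.5 (maximizes p(1-p) = 0.25). n = z²(0.25)/E² = 1.96²×0.25/0.058² = 285.5 → n = 286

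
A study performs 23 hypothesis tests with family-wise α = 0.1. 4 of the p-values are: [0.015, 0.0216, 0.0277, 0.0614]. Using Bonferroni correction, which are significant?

Bonferroni α = 0.1/23 = 0.00435. None of the given p-values are significant.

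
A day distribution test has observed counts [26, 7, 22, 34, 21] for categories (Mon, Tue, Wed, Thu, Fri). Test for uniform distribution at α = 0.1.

Expected = 22 each. χ² = Σ(O-E)²/E = 17.545. df = 4, critical value = 7.779. Reject H₀.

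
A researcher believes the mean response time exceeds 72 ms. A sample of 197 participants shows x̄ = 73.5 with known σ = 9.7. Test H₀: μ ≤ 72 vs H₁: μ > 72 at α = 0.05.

z = 2.17. Critical value: 1.645. Reject H₀.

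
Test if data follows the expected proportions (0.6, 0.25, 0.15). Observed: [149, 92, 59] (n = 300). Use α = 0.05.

Expected: [180.0, 75.0, 45.0]. χ² = 13.548. df = 2, critical = 5.991. Reject H₀.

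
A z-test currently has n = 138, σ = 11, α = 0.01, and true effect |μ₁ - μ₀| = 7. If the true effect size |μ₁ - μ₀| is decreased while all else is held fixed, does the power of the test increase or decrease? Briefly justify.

Power decreases: a smaller true effect decreases the non-centrality λ = |μ₁ - μ₀|/(σ/√n).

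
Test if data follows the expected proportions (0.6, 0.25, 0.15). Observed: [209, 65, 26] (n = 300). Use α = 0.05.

Expected: [180.0, 75.0, 45.0]. χ² = 14.028. df = 2, critical = 5.991. Reject H₀.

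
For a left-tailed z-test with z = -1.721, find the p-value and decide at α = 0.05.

p = P(Z < -1.721) = Φ(-1.721) ≈ 0.0426. Since p < 0.05, reject H₀ (significant) at α = 0.05.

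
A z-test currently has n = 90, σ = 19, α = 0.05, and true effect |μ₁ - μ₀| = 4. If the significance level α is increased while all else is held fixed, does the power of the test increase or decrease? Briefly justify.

Power increases: a larger α lowers the critical value, so more of the H₁ sampling distribution falls in the rejection region.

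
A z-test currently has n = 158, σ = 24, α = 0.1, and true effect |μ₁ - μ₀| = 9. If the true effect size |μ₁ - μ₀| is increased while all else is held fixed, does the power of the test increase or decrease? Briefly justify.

Power increases: a larger true effect increases the non-centrality λ = |μ₁ - μ₀|/(σ/√n).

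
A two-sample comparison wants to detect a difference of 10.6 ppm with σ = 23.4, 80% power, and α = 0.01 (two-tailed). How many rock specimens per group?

n per group = 2(z_α/2 + z_β)²σ²/d² = 2×(2.576 + 0.84)²×23.4²/10.6² = 113.7 → n = 114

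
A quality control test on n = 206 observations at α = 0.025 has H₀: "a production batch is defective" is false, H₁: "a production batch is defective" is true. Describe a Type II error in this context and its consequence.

Type II error: failing to reject H₀ when it is false — concluding that a production batch is defective is not supported when in fact it is. Consequence: shipping a defective batch — faulty products reach customers.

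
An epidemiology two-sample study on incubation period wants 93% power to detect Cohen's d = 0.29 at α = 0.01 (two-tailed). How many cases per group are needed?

z_{α/2} = 2.576, z_β = Φ⁻¹(0.93) = 1.476. For small effect (d = 0.29): n per group = 2(z_{α/2} + z_β)²/d² = 2(2.576 + 1.476)²/0.29² = 390.5 → 391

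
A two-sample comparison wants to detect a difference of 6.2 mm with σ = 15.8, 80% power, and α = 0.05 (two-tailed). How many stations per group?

n per group = 2(z_α/2 + z_β)²σ²/d² = 2×(1.96 + 0.84)²×15.8²/6.2² = 101.8 → n = 102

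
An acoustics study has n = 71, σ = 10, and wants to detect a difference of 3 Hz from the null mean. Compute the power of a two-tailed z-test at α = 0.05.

SE = σ/√n = 10/√71 = 1.187. Non-centrality λ = d/SE = 3/1.187 = 2.528. Power ≈ Φ(λ - z_{α/2}) = Φ(2.528 - 1.96) = Φ(0.568) = 0.715.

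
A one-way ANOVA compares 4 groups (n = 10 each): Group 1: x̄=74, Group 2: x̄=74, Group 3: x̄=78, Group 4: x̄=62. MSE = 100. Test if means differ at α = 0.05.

Grand mean = 72.0. SS_between = 1440.0, MS_between = 480.0. F = 4.8, F_crit ≈ 2.866. Reject H₀.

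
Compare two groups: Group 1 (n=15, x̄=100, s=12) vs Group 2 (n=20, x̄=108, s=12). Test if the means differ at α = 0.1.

Pooled sp = 12.0. t = -1.952, df = 33. Critical t = ±1.692. Reject H₀.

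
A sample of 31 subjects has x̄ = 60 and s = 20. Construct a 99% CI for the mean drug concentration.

CI = x̄ ± t*(s/√n) = 60 ± 2.75(20/√31) = (50.12, 69.88)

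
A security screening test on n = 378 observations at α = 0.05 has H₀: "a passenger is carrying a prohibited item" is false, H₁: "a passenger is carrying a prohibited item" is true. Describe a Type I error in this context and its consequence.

Type I error: rejecting H₀ when it is true — concluding that a passenger is carrying a prohibited item when in fact it is not. Consequence: detaining an innocent passenger — delay and inconvenience.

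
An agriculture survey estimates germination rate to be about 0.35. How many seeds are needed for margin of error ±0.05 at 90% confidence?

n = z²p(1-p)/E² = 1.645²×0.35×0.65/0.05² = 246.2 → n = 247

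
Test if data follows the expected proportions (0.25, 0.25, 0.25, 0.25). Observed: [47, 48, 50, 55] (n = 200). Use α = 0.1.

Expected: [50.0, 50.0, 50.0, 50.0]. χ² = 0.76. df = 3, critical = 6.251. Fail to reject H₀.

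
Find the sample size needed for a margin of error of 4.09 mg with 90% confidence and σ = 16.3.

n = (z*σ/E)² = (1.645×16.3/4.09)² = 43.0 → n = 43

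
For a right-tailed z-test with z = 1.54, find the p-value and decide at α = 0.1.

p = P(Z > 1.54) = 1 - Φ(1.54) ≈ 0.0618. Since p < 0.1, reject H₀ (significant) at α = 0.1.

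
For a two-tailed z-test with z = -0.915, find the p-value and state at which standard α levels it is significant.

p = 2·P(Z > |-0.915|) = 2·(1 - Φ(0.915)) ≈ 0.3602. Not significant at any standard level.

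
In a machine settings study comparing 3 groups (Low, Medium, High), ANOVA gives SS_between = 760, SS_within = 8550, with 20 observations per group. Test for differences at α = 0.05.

df_between = 2, df_within = 57. F = MS_between/MS_within = 380.0/150.0 = 2.533. F_crit ≈ 3.159. Fail to reject H₀.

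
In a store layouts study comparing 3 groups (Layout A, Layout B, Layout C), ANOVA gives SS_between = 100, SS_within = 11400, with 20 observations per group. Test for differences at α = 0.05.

df_between = 2, df_within = 57. F = MS_between/MS_within = 50.0/200.0 = 0.25. F_crit ≈ 3.159. Fail to reject H₀.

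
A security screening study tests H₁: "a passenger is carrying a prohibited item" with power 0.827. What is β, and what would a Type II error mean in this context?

β = 1 - power = 1 - 0.827 = 0.173. A Type II error is failing to reject H₀ when H₀ is false (false negative) — here, failing to conclude that a passenger is carrying a prohibited item when in fact it is true. Consequence: letting a prohibited item through — security breach.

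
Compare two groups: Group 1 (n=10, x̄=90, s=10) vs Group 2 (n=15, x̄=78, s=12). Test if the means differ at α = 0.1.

Pooled sp = 11.26. t = 2.611, df = 23. Critical t = ±1.714. Reject H₀.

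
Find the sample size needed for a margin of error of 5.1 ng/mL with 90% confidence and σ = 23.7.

n = (z*σ/E)² = (1.645×23.7/5.1)² = 58.4 → n = 59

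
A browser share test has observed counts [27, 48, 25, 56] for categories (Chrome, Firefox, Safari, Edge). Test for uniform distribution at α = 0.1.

Expected = 39 each. χ² = Σ(O-E)²/E = 18.205. df = 3, critical value = 6.251. Reject H₀.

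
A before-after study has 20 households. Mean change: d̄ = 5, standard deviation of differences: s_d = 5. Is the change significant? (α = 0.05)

t = d̄/(s_d/√n) = 5/(5/√20) = 4.472. df = 19, critical t = ±2.093. Reject H₀.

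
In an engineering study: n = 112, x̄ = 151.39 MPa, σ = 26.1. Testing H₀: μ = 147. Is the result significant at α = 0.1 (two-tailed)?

z = (151.39 - 147)/(26.1/√112) = 1.78. Since |z| > 1.645, significant at α = 0.1.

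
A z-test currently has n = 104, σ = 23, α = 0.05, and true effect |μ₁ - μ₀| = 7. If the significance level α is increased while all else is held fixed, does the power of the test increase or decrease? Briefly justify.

Power increases: a larger α lowers the critical value, so more of the H₁ sampling distribution falls in the rejection region.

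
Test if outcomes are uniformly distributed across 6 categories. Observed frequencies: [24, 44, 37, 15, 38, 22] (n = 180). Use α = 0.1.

Expected = 30 each. χ² = Σ(O-E)²/E = 21.133. df = 5, critical value = 9.236. Reject H₀.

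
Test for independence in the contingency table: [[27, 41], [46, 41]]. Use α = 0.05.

χ² = 2.656. df = 1, critical = 3.841. Fail to reject H₀. No evidence of dependence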